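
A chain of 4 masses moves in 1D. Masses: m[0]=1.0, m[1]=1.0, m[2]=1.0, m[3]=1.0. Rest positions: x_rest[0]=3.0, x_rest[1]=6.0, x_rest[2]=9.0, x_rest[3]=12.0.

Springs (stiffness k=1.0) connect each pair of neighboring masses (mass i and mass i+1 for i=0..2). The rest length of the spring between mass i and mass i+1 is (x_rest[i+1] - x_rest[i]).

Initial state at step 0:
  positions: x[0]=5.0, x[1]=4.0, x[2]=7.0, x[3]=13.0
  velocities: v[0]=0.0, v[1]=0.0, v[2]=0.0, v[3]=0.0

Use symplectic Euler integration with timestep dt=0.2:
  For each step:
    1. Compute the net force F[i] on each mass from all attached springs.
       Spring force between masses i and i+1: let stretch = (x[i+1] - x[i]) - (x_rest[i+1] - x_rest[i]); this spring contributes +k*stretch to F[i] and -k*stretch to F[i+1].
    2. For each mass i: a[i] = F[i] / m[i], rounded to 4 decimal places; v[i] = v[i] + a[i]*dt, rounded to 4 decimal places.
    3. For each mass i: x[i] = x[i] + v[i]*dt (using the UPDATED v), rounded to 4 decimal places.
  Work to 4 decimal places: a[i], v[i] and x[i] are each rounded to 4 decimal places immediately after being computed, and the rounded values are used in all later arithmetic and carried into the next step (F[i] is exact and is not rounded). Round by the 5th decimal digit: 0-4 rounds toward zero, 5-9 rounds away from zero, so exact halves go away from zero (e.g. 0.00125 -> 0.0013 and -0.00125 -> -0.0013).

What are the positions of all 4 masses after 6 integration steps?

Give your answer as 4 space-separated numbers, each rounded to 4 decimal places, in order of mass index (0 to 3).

Answer: 2.4489 6.4590 8.9971 11.0949

Derivation:
Step 0: x=[5.0000 4.0000 7.0000 13.0000] v=[0.0000 0.0000 0.0000 0.0000]
Step 1: x=[4.8400 4.1600 7.1200 12.8800] v=[-0.8000 0.8000 0.6000 -0.6000]
Step 2: x=[4.5328 4.4656 7.3520 12.6496] v=[-1.5360 1.5280 1.1600 -1.1520]
Step 3: x=[4.1029 4.8893 7.6804 12.3273] v=[-2.1494 2.1187 1.6422 -1.6115]
Step 4: x=[3.5845 5.3932 8.0831 11.9391] v=[-2.5921 2.5196 2.0134 -1.9409]
Step 5: x=[3.0184 5.9324 8.5324 11.5167] v=[-2.8304 2.6958 2.2466 -2.1121]
Step 6: x=[2.4489 6.4590 8.9971 11.0949] v=[-2.8476 2.6330 2.3235 -2.1090]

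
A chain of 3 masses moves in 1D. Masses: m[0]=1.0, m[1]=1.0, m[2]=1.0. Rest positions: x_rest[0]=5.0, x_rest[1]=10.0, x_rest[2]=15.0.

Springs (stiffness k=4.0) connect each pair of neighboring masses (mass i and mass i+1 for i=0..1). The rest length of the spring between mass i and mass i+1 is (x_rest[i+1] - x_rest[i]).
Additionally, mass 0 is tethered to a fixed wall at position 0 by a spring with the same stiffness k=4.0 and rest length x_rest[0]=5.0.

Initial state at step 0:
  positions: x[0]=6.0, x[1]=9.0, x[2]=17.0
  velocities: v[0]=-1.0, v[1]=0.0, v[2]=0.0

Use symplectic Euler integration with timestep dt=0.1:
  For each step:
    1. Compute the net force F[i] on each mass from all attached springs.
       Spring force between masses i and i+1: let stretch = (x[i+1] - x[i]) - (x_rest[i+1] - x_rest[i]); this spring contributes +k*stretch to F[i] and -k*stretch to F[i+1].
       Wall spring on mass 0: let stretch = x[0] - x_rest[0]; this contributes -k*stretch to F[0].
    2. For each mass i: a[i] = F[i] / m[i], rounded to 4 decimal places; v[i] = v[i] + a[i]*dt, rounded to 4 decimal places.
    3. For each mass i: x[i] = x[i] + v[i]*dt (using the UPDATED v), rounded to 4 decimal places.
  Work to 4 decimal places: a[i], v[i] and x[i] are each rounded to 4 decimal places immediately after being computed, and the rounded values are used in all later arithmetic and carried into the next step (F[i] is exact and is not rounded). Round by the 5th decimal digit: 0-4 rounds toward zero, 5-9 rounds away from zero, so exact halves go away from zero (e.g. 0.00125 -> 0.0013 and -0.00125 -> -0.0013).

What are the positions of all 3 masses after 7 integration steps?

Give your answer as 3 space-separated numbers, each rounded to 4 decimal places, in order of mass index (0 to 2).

Step 0: x=[6.0000 9.0000 17.0000] v=[-1.0000 0.0000 0.0000]
Step 1: x=[5.7800 9.2000 16.8800] v=[-2.2000 2.0000 -1.2000]
Step 2: x=[5.4656 9.5704 16.6528] v=[-3.1440 3.7040 -2.2720]
Step 3: x=[5.0968 10.0599 16.3423] v=[-3.6883 4.8950 -3.1050]
Step 4: x=[4.7226 10.6022 15.9805] v=[-3.7418 5.4227 -3.6180]
Step 5: x=[4.3947 11.1244 15.6036] v=[-3.2790 5.2222 -3.7693]
Step 6: x=[4.1602 11.5566 15.2475] v=[-2.3450 4.3220 -3.5610]
Step 7: x=[4.0552 11.8406 14.9438] v=[-1.0505 2.8398 -3.0374]

Answer: 4.0552 11.8406 14.9438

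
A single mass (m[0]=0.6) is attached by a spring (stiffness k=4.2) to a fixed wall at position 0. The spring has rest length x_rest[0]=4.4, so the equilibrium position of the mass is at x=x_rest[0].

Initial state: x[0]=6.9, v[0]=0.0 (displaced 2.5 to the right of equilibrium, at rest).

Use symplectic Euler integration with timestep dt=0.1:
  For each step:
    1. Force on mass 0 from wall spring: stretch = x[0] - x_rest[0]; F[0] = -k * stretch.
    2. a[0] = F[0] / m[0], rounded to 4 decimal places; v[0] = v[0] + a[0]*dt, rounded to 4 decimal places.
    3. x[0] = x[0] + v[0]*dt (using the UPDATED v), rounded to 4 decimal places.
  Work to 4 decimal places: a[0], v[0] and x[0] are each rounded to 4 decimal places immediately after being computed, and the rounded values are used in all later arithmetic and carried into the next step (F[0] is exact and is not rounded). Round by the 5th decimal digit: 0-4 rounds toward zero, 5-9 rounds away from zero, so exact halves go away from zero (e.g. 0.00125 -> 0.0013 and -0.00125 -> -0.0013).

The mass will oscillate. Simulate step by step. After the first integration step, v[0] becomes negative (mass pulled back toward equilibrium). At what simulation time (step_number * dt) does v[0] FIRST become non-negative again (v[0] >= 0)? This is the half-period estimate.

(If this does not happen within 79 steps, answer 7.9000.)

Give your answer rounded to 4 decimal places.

Step 0: x=[6.9000] v=[0.0000]
Step 1: x=[6.7250] v=[-1.7500]
Step 2: x=[6.3873] v=[-3.3775]
Step 3: x=[5.9104] v=[-4.7686]
Step 4: x=[5.3278] v=[-5.8259]
Step 5: x=[4.6803] v=[-6.4754]
Step 6: x=[4.0131] v=[-6.6716]
Step 7: x=[3.3730] v=[-6.4008]
Step 8: x=[2.8048] v=[-5.6819]
Step 9: x=[2.3483] v=[-4.5653]
Step 10: x=[2.0354] v=[-3.1291]
Step 11: x=[1.8880] v=[-1.4739]
Step 12: x=[1.9165] v=[0.2845]
First v>=0 after going negative at step 12, time=1.2000

Answer: 1.2000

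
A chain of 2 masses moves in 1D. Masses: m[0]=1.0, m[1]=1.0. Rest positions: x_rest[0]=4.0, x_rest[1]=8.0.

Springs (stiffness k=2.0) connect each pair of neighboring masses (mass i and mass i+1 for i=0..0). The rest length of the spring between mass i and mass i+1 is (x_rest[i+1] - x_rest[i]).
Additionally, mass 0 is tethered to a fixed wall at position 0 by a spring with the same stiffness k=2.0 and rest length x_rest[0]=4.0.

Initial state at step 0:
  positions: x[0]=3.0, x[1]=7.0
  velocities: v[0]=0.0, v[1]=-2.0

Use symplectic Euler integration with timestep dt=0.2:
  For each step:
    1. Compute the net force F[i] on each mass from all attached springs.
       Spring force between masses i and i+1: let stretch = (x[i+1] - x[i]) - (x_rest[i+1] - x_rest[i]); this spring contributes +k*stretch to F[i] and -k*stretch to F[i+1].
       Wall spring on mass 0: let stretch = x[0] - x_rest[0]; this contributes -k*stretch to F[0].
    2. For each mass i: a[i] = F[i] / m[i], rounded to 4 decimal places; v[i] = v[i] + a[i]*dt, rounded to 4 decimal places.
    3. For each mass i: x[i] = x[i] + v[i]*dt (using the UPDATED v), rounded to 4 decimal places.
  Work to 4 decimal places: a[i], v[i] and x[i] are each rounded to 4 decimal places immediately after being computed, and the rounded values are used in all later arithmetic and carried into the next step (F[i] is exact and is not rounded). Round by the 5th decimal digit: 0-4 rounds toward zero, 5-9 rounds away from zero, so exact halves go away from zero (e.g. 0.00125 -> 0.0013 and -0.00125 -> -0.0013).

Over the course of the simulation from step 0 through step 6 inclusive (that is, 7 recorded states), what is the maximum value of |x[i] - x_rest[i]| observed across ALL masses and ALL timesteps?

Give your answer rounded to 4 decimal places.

Step 0: x=[3.0000 7.0000] v=[0.0000 -2.0000]
Step 1: x=[3.0800 6.6000] v=[0.4000 -2.0000]
Step 2: x=[3.1952 6.2384] v=[0.5760 -1.8080]
Step 3: x=[3.2982 5.9533] v=[0.5152 -1.4253]
Step 4: x=[3.3498 5.7758] v=[0.2580 -0.8873]
Step 5: x=[3.3275 5.7243] v=[-0.1115 -0.2577]
Step 6: x=[3.2307 5.8010] v=[-0.4838 0.3836]
Max displacement = 2.2757

Answer: 2.2757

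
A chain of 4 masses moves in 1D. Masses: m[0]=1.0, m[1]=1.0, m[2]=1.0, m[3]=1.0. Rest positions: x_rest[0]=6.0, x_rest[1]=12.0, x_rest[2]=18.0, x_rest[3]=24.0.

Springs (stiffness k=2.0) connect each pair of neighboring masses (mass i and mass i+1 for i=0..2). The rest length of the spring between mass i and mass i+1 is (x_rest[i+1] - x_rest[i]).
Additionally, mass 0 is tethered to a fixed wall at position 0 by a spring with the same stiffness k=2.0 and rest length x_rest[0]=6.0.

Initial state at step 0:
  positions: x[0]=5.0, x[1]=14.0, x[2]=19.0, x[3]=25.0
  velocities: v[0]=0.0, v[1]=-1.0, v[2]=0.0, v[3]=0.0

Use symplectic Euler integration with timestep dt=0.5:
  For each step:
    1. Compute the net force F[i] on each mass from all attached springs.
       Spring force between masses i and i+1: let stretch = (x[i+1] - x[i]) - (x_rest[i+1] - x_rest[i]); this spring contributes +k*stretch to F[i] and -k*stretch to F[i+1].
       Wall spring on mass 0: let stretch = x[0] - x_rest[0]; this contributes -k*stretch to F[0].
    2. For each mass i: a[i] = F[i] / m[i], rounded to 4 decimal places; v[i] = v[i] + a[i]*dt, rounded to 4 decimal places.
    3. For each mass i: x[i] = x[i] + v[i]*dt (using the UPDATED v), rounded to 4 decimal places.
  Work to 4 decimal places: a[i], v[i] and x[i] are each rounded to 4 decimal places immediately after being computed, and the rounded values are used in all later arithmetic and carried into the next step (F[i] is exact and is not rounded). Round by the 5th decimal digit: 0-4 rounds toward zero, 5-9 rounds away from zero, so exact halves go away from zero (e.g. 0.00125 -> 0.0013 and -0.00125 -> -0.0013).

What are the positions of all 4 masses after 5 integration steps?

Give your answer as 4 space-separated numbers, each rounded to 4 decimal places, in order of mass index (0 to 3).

Step 0: x=[5.0000 14.0000 19.0000 25.0000] v=[0.0000 -1.0000 0.0000 0.0000]
Step 1: x=[7.0000 11.5000 19.5000 25.0000] v=[4.0000 -5.0000 1.0000 0.0000]
Step 2: x=[7.7500 10.7500 18.7500 25.2500] v=[1.5000 -1.5000 -1.5000 0.5000]
Step 3: x=[6.1250 12.5000 17.2500 25.2500] v=[-3.2500 3.5000 -3.0000 0.0000]
Step 4: x=[4.6250 13.4375 17.3750 24.2500] v=[-3.0000 1.8750 0.2500 -2.0000]
Step 5: x=[5.2188 11.9375 18.9688 22.8125] v=[1.1875 -3.0000 3.1875 -2.8750]

Answer: 5.2188 11.9375 18.9688 22.8125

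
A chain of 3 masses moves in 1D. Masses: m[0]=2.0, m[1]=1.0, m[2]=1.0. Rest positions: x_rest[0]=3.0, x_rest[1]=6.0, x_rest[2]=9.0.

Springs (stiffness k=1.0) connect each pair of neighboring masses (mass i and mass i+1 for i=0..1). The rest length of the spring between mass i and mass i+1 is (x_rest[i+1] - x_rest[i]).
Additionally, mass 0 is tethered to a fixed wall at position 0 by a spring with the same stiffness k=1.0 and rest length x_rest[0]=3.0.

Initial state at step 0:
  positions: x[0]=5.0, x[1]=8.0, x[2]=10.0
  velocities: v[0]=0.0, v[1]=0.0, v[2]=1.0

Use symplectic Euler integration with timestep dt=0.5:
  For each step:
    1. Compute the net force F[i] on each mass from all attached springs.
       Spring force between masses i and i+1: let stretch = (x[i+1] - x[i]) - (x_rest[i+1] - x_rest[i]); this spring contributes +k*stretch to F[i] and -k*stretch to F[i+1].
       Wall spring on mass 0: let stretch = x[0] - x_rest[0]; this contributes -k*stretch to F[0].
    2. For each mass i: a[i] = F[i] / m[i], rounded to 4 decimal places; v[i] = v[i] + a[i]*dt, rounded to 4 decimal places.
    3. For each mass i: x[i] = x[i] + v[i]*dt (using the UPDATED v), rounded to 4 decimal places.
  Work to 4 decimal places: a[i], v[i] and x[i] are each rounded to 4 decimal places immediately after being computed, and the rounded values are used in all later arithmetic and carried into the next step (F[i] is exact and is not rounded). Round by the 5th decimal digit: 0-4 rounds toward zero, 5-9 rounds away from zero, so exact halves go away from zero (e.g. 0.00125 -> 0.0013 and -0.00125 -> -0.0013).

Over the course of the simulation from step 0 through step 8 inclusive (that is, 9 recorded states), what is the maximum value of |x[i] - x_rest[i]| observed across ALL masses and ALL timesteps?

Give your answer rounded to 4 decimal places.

Step 0: x=[5.0000 8.0000 10.0000] v=[0.0000 0.0000 1.0000]
Step 1: x=[4.7500 7.7500 10.7500] v=[-0.5000 -0.5000 1.5000]
Step 2: x=[4.2813 7.5000 11.5000] v=[-0.9375 -0.5000 1.5000]
Step 3: x=[3.6797 7.4453 12.0000] v=[-1.2032 -0.1094 1.0000]
Step 4: x=[3.0889 7.5879 12.1114] v=[-1.1817 0.2852 0.2227]
Step 5: x=[2.6743 7.7367 11.8419] v=[-0.8292 0.2975 -0.5391]
Step 6: x=[2.5582 7.6462 11.2961] v=[-0.2322 -0.1811 -1.0917]
Step 7: x=[2.7584 7.1961 10.5878] v=[0.4003 -0.9002 -1.4167]
Step 8: x=[3.1685 6.4845 9.7815] v=[0.8202 -1.4232 -1.6126]
Max displacement = 3.1114

Answer: 3.1114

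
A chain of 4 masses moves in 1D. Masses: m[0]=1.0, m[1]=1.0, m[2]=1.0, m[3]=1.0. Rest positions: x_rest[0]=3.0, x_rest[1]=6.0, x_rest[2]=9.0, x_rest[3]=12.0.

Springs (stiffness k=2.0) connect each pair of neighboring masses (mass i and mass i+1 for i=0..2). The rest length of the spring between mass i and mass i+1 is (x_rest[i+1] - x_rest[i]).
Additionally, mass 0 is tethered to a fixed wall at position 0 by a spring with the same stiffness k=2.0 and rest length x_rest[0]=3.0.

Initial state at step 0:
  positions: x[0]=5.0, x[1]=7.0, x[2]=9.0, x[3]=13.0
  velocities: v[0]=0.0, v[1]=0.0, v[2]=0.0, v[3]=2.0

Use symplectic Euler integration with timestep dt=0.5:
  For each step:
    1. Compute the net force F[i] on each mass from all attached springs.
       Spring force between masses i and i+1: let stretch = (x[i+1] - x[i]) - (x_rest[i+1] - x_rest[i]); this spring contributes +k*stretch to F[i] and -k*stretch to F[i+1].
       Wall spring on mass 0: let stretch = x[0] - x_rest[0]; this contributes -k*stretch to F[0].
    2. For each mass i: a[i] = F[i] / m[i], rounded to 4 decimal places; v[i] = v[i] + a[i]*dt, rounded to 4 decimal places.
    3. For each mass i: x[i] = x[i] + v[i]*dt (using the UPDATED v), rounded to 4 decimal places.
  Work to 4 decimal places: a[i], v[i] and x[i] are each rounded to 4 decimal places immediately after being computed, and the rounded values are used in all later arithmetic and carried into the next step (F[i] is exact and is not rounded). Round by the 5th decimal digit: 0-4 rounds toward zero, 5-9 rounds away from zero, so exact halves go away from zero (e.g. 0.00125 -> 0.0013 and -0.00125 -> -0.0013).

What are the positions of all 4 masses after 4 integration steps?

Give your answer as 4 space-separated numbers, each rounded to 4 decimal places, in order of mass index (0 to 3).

Answer: 3.0625 6.3125 10.5625 14.8750

Derivation:
Step 0: x=[5.0000 7.0000 9.0000 13.0000] v=[0.0000 0.0000 0.0000 2.0000]
Step 1: x=[3.5000 7.0000 10.0000 13.5000] v=[-3.0000 0.0000 2.0000 1.0000]
Step 2: x=[2.0000 6.7500 11.2500 13.7500] v=[-3.0000 -0.5000 2.5000 0.5000]
Step 3: x=[1.8750 6.3750 11.5000 14.2500] v=[-0.2500 -0.7500 0.5000 1.0000]
Step 4: x=[3.0625 6.3125 10.5625 14.8750] v=[2.3750 -0.1250 -1.8750 1.2500]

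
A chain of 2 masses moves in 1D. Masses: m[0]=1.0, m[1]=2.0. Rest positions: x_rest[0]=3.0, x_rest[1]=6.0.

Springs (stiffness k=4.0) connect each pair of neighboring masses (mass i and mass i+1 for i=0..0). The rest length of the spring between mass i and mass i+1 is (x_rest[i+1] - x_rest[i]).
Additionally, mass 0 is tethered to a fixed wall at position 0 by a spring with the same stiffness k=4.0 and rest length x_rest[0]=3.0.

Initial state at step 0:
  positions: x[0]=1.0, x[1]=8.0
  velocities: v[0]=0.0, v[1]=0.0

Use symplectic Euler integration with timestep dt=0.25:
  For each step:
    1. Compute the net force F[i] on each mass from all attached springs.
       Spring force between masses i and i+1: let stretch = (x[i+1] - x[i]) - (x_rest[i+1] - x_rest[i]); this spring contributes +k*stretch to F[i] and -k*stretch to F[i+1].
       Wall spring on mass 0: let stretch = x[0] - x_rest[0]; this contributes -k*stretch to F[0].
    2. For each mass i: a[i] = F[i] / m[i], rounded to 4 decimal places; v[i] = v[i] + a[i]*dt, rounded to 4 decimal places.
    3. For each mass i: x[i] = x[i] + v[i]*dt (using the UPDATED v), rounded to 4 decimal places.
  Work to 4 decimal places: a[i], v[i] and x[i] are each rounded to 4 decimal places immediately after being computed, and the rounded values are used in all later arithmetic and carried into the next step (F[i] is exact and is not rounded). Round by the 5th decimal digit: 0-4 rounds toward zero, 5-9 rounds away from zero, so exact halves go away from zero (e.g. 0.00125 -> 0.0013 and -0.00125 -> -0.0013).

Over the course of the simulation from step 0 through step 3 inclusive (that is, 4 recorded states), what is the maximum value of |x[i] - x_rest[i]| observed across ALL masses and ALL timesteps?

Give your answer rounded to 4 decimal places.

Step 0: x=[1.0000 8.0000] v=[0.0000 0.0000]
Step 1: x=[2.5000 7.5000] v=[6.0000 -2.0000]
Step 2: x=[4.6250 6.7500] v=[8.5000 -3.0000]
Step 3: x=[6.1250 6.1094] v=[6.0000 -2.5625]
Max displacement = 3.1250

Answer: 3.1250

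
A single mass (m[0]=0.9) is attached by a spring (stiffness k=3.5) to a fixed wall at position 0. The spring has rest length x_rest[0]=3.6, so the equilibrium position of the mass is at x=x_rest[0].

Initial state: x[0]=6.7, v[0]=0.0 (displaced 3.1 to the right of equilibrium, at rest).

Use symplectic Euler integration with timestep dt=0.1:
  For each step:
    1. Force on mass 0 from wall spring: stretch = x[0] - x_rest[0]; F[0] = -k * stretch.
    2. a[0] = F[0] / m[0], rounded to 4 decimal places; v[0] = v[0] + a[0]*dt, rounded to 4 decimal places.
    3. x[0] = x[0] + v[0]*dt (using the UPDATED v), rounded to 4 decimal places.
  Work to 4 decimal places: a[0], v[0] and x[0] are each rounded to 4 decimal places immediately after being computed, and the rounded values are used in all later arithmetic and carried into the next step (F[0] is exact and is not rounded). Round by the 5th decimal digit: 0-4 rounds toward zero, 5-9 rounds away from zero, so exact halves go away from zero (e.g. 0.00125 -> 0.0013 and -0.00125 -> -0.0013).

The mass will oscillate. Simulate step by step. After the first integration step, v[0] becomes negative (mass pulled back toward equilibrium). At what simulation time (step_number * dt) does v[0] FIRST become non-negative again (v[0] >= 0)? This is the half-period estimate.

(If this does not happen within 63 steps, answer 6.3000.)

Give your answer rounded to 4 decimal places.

Answer: 1.6000

Derivation:
Step 0: x=[6.7000] v=[0.0000]
Step 1: x=[6.5794] v=[-1.2056]
Step 2: x=[6.3430] v=[-2.3643]
Step 3: x=[5.9999] v=[-3.4310]
Step 4: x=[5.5635] v=[-4.3643]
Step 5: x=[5.0507] v=[-5.1279]
Step 6: x=[4.4815] v=[-5.6921]
Step 7: x=[3.8780] v=[-6.0349]
Step 8: x=[3.2637] v=[-6.1430]
Step 9: x=[2.6625] v=[-6.0122]
Step 10: x=[2.0977] v=[-5.6476]
Step 11: x=[1.5914] v=[-5.0634]
Step 12: x=[1.1632] v=[-4.2823]
Step 13: x=[0.8297] v=[-3.3347]
Step 14: x=[0.6040] v=[-2.2574]
Step 15: x=[0.4948] v=[-1.0923]
Step 16: x=[0.5063] v=[0.1153]
First v>=0 after going negative at step 16, time=1.6000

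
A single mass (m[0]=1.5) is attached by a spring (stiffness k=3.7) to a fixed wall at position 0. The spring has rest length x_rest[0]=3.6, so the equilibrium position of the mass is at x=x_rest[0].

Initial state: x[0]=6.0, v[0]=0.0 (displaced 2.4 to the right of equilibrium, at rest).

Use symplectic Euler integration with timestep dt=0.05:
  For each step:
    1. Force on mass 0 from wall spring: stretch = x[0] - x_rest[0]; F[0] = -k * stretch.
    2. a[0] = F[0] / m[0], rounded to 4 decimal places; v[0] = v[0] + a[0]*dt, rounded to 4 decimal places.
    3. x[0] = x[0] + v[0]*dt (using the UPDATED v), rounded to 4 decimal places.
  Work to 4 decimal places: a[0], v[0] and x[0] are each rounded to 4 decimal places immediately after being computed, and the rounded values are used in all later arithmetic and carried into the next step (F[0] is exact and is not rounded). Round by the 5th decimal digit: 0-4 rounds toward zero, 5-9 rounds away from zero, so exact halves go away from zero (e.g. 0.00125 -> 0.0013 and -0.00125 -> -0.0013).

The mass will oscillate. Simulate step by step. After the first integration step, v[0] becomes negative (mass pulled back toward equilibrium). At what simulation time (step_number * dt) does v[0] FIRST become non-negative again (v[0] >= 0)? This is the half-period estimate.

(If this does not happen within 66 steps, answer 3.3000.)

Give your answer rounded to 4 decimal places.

Step 0: x=[6.0000] v=[0.0000]
Step 1: x=[5.9852] v=[-0.2960]
Step 2: x=[5.9557] v=[-0.5902]
Step 3: x=[5.9117] v=[-0.8807]
Step 4: x=[5.8534] v=[-1.1658]
Step 5: x=[5.7812] v=[-1.4437]
Step 6: x=[5.6956] v=[-1.7127]
Step 7: x=[5.5970] v=[-1.9712]
Step 8: x=[5.4861] v=[-2.2175]
Step 9: x=[5.3636] v=[-2.4501]
Step 10: x=[5.2302] v=[-2.6676]
Step 11: x=[5.0868] v=[-2.8687]
Step 12: x=[4.9342] v=[-3.0521]
Step 13: x=[4.7734] v=[-3.2167]
Step 14: x=[4.6053] v=[-3.3614]
Step 15: x=[4.4310] v=[-3.4854]
Step 16: x=[4.2516] v=[-3.5879]
Step 17: x=[4.0682] v=[-3.6683]
Step 18: x=[3.8819] v=[-3.7260]
Step 19: x=[3.6939] v=[-3.7608]
Step 20: x=[3.5053] v=[-3.7724]
Step 21: x=[3.3173] v=[-3.7607]
Step 22: x=[3.1310] v=[-3.7258]
Step 23: x=[2.9476] v=[-3.6680]
Step 24: x=[2.7682] v=[-3.5875]
Step 25: x=[2.5940] v=[-3.4849]
Step 26: x=[2.4260] v=[-3.3608]
Step 27: x=[2.2652] v=[-3.2160]
Step 28: x=[2.1126] v=[-3.0514]
Step 29: x=[1.9692] v=[-2.8680]
Step 30: x=[1.8359] v=[-2.6669]
Step 31: x=[1.7134] v=[-2.4493]
Step 32: x=[1.6026] v=[-2.2166]
Step 33: x=[1.5041] v=[-1.9703]
Step 34: x=[1.4185] v=[-1.7118]
Step 35: x=[1.3464] v=[-1.4428]
Step 36: x=[1.2882] v=[-1.1649]
Step 37: x=[1.2442] v=[-0.8798]
Step 38: x=[1.2147] v=[-0.5893]
Step 39: x=[1.1999] v=[-0.2951]
Step 40: x=[1.1999] v=[0.0009]
First v>=0 after going negative at step 40, time=2.0000

Answer: 2.0000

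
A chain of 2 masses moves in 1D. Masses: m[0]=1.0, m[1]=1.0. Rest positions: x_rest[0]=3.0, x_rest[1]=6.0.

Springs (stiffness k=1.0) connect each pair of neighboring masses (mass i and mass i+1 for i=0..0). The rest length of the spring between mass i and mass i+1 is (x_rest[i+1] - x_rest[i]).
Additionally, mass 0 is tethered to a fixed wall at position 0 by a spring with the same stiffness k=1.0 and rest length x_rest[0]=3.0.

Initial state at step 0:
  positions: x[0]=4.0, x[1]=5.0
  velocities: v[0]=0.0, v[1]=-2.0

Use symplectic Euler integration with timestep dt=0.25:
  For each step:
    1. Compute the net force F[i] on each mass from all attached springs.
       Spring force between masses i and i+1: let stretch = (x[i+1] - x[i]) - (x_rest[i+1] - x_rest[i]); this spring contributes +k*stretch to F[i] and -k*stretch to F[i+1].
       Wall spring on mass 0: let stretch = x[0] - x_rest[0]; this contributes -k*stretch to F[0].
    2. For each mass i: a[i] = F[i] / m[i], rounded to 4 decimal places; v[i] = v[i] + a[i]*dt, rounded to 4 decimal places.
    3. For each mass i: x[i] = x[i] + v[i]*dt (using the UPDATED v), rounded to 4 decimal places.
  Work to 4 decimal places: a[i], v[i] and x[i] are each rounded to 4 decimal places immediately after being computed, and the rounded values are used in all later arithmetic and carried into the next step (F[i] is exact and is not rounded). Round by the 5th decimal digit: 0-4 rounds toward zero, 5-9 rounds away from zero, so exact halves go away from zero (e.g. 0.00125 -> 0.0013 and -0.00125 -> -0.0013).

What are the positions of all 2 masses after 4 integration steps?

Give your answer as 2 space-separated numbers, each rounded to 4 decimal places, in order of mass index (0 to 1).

Answer: 2.2804 4.2684

Derivation:
Step 0: x=[4.0000 5.0000] v=[0.0000 -2.0000]
Step 1: x=[3.8125 4.6250] v=[-0.7500 -1.5000]
Step 2: x=[3.4375 4.3867] v=[-1.5000 -0.9531]
Step 3: x=[2.9070 4.2766] v=[-2.1221 -0.4404]
Step 4: x=[2.2804 4.2684] v=[-2.5065 -0.0328]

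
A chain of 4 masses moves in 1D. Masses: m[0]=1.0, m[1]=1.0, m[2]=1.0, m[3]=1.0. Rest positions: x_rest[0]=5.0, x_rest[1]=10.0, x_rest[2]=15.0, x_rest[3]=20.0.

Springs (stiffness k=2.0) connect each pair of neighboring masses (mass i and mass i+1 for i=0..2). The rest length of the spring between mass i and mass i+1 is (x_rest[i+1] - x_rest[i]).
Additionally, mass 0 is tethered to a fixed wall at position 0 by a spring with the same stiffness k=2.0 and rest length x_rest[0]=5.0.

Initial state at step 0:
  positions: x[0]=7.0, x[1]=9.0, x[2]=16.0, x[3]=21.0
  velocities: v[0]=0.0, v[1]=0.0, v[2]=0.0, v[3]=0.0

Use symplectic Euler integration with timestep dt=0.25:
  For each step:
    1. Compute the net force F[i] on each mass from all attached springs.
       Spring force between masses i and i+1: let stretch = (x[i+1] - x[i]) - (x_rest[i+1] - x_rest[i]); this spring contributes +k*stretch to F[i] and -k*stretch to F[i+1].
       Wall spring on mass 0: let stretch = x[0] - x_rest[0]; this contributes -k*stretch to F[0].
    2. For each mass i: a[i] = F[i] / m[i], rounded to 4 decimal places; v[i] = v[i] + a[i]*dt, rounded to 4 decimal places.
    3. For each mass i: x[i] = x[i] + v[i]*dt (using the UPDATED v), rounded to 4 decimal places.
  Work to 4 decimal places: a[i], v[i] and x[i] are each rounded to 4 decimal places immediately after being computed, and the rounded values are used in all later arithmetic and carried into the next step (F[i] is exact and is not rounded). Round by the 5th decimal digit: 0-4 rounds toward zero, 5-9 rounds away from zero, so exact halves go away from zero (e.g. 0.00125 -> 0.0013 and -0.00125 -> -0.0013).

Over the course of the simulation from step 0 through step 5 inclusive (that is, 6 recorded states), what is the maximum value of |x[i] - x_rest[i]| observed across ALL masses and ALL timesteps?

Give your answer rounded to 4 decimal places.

Step 0: x=[7.0000 9.0000 16.0000 21.0000] v=[0.0000 0.0000 0.0000 0.0000]
Step 1: x=[6.3750 9.6250 15.7500 21.0000] v=[-2.5000 2.5000 -1.0000 0.0000]
Step 2: x=[5.3594 10.6094 15.3906 20.9688] v=[-4.0625 3.9375 -1.4375 -0.1250]
Step 3: x=[4.3301 11.5352 15.1309 20.8653] v=[-4.1172 3.7031 -1.0390 -0.4141]
Step 4: x=[3.6602 12.0098 15.1385 20.6700] v=[-2.6797 1.8984 0.0304 -0.7813]
Step 5: x=[3.5765 11.8318 15.4465 20.4082] v=[-0.3350 -0.7121 1.2318 -1.0471]
Max displacement = 2.0098

Answer: 2.0098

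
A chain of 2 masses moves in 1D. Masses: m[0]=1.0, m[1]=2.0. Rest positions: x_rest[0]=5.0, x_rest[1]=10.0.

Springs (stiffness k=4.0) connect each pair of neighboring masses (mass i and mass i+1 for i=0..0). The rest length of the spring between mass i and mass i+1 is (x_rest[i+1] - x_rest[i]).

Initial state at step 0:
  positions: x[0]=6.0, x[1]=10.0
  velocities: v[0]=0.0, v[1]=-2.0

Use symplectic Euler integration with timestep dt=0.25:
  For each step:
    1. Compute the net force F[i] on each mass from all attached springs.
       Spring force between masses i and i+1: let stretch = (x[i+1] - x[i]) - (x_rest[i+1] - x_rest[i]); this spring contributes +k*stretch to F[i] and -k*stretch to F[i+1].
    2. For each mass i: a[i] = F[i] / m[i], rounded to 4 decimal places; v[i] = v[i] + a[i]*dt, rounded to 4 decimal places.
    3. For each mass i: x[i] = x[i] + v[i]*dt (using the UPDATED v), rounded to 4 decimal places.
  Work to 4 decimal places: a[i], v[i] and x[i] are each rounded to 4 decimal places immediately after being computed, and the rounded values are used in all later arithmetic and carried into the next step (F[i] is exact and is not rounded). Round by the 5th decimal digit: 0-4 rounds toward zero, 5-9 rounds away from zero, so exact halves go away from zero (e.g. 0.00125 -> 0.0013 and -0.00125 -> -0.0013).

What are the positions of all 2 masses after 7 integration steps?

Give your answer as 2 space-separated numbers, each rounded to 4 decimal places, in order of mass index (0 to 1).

Answer: 2.4327 8.2836

Derivation:
Step 0: x=[6.0000 10.0000] v=[0.0000 -2.0000]
Step 1: x=[5.7500 9.6250] v=[-1.0000 -1.5000]
Step 2: x=[5.2188 9.3906] v=[-2.1250 -0.9375]
Step 3: x=[4.4805 9.2598] v=[-2.9532 -0.5234]
Step 4: x=[3.6870 9.1565] v=[-3.1739 -0.4131]
Step 5: x=[3.0109 8.9945] v=[-2.7044 -0.6479]
Step 6: x=[2.5807 8.7096] v=[-1.7208 -1.1397]
Step 7: x=[2.4327 8.2836] v=[-0.5919 -1.7042]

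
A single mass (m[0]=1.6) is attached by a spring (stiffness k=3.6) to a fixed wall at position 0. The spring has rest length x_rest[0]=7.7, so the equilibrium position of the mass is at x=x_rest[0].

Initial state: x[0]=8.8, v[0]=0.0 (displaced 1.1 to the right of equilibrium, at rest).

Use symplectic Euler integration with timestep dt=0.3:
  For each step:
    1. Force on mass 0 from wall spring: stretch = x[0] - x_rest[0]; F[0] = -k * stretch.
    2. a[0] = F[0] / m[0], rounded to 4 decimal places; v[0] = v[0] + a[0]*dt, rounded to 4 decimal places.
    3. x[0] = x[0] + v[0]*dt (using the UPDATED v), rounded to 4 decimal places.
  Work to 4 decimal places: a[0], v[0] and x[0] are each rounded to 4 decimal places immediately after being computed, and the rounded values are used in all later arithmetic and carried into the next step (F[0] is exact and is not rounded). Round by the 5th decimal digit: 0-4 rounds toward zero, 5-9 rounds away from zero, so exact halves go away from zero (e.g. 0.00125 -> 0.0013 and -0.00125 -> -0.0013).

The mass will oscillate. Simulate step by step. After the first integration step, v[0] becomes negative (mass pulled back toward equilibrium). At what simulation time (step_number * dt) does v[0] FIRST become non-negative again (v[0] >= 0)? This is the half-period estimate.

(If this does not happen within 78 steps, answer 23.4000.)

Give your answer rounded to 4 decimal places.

Step 0: x=[8.8000] v=[0.0000]
Step 1: x=[8.5773] v=[-0.7425]
Step 2: x=[8.1769] v=[-1.3347]
Step 3: x=[7.6799] v=[-1.6566]
Step 4: x=[7.1870] v=[-1.6430]
Step 5: x=[6.7980] v=[-1.2967]
Step 6: x=[6.5916] v=[-0.6879]
Step 7: x=[6.6097] v=[0.0603]
First v>=0 after going negative at step 7, time=2.1000

Answer: 2.1000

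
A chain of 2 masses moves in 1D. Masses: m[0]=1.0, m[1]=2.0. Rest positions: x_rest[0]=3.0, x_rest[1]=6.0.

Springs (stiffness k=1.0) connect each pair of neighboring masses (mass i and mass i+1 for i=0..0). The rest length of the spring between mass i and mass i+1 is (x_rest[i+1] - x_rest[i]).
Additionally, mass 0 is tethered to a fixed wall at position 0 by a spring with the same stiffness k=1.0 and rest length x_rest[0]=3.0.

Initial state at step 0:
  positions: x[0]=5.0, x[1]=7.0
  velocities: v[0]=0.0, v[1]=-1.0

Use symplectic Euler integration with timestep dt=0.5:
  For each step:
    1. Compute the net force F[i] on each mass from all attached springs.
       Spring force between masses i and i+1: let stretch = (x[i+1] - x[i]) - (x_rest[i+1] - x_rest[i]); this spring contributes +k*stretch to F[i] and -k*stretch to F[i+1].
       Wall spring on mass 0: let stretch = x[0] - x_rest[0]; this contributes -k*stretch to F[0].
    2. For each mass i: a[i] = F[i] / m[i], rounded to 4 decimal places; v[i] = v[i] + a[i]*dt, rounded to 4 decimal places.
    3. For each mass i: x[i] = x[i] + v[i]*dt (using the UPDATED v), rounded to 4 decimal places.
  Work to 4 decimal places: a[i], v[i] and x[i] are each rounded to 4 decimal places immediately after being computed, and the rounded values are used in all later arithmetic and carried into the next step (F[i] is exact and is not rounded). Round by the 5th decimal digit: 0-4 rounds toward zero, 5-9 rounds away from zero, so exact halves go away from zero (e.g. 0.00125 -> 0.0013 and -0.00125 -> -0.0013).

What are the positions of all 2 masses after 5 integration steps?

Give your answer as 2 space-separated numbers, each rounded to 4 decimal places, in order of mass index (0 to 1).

Step 0: x=[5.0000 7.0000] v=[0.0000 -1.0000]
Step 1: x=[4.2500 6.6250] v=[-1.5000 -0.7500]
Step 2: x=[3.0313 6.3281] v=[-2.4375 -0.5938]
Step 3: x=[1.8789 5.9941] v=[-2.3048 -0.6680]
Step 4: x=[1.2856 5.5207] v=[-1.1867 -0.9468]
Step 5: x=[1.4297 4.8929] v=[0.2881 -1.2556]

Answer: 1.4297 4.8929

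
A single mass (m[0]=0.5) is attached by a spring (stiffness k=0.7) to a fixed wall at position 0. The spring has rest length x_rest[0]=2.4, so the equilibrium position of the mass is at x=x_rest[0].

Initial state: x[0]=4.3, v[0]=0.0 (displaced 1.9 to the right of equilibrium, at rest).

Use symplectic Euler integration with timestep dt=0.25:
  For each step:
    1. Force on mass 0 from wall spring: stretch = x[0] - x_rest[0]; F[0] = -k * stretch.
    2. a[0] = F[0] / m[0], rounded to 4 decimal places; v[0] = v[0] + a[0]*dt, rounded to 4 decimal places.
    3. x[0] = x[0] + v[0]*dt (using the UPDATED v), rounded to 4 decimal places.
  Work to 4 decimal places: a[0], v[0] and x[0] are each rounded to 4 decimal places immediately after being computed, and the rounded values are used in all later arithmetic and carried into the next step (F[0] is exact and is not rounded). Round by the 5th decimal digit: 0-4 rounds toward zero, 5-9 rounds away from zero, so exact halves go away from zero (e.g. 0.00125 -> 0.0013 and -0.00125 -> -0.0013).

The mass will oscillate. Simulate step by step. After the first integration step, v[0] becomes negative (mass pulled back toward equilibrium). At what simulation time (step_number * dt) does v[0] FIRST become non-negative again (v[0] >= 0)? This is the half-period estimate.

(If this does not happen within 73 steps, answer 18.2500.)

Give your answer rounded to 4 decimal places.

Step 0: x=[4.3000] v=[0.0000]
Step 1: x=[4.1338] v=[-0.6650]
Step 2: x=[3.8159] v=[-1.2718]
Step 3: x=[3.3741] v=[-1.7674]
Step 4: x=[2.8470] v=[-2.1083]
Step 5: x=[2.2808] v=[-2.2648]
Step 6: x=[1.7250] v=[-2.2231]
Step 7: x=[1.2283] v=[-1.9869]
Step 8: x=[0.8341] v=[-1.5768]
Step 9: x=[0.5769] v=[-1.0287]
Step 10: x=[0.4793] v=[-0.3906]
Step 11: x=[0.5497] v=[0.2817]
First v>=0 after going negative at step 11, time=2.7500

Answer: 2.7500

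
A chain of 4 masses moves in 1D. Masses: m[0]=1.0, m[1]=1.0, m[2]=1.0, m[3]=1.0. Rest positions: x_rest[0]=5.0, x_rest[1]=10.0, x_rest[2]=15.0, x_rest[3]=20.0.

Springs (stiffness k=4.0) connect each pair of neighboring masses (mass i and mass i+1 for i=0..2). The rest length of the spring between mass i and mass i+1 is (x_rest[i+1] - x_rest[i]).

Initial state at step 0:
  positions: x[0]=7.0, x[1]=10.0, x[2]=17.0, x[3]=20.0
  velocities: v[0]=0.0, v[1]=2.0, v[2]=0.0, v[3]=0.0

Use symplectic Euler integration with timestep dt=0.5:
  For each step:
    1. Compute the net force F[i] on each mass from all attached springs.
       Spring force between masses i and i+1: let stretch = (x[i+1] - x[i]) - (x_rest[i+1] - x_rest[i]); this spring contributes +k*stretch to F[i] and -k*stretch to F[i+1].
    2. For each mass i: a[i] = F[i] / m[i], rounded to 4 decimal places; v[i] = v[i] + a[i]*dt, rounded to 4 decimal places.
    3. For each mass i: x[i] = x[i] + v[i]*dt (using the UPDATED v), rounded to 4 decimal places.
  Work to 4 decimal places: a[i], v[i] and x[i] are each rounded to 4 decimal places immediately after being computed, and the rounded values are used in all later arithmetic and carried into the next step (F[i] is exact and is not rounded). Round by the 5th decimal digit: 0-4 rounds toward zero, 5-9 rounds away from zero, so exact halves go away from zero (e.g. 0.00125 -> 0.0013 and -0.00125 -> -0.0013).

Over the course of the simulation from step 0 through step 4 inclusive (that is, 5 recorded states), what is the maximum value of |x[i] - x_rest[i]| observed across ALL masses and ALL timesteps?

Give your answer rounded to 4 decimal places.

Answer: 5.0000

Derivation:
Step 0: x=[7.0000 10.0000 17.0000 20.0000] v=[0.0000 2.0000 0.0000 0.0000]
Step 1: x=[5.0000 15.0000 13.0000 22.0000] v=[-4.0000 10.0000 -8.0000 4.0000]
Step 2: x=[8.0000 8.0000 20.0000 20.0000] v=[6.0000 -14.0000 14.0000 -4.0000]
Step 3: x=[6.0000 13.0000 15.0000 23.0000] v=[-4.0000 10.0000 -10.0000 6.0000]
Step 4: x=[6.0000 13.0000 16.0000 23.0000] v=[0.0000 0.0000 2.0000 0.0000]
Max displacement = 5.0000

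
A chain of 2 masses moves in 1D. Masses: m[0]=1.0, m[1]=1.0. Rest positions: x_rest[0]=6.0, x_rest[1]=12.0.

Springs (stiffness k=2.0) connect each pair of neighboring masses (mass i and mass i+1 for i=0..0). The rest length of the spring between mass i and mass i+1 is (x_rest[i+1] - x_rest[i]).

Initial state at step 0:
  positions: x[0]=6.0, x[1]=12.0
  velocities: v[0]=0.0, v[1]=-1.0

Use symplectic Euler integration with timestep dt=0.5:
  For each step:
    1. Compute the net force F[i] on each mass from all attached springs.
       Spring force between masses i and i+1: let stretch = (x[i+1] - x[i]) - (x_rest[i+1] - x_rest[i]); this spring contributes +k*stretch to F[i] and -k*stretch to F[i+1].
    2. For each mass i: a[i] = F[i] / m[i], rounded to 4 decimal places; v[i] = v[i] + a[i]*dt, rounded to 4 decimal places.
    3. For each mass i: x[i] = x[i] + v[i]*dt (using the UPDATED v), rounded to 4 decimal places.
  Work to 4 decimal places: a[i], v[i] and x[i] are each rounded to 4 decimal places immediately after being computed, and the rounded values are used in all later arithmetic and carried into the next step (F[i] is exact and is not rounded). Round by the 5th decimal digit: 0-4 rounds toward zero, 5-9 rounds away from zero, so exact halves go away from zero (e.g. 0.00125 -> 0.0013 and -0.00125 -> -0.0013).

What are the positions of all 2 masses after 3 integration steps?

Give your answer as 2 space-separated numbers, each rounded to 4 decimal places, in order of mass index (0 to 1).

Answer: 5.2500 11.2500

Derivation:
Step 0: x=[6.0000 12.0000] v=[0.0000 -1.0000]
Step 1: x=[6.0000 11.5000] v=[0.0000 -1.0000]
Step 2: x=[5.7500 11.2500] v=[-0.5000 -0.5000]
Step 3: x=[5.2500 11.2500] v=[-1.0000 0.0000]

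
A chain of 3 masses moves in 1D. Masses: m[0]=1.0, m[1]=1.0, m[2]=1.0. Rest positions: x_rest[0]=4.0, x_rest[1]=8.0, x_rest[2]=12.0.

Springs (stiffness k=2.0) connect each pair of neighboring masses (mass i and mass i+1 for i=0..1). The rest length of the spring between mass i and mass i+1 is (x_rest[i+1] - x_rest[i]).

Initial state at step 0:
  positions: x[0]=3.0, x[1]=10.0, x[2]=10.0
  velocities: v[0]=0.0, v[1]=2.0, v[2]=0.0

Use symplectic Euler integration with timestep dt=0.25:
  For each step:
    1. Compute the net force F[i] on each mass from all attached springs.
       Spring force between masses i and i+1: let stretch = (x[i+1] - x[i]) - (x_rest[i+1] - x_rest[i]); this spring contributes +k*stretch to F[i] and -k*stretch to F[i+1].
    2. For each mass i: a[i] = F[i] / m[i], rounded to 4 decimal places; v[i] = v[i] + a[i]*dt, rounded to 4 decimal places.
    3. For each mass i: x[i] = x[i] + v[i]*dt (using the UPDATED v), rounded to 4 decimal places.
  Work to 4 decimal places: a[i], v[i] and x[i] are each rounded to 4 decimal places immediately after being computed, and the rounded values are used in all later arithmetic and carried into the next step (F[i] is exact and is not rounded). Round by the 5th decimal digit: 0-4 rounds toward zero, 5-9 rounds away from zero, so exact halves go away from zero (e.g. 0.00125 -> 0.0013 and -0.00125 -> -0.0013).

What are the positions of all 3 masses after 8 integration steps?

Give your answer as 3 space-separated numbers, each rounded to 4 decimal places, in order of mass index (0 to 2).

Step 0: x=[3.0000 10.0000 10.0000] v=[0.0000 2.0000 0.0000]
Step 1: x=[3.3750 9.6250 10.5000] v=[1.5000 -1.5000 2.0000]
Step 2: x=[4.0313 8.5781 11.3906] v=[2.6250 -4.1875 3.5625]
Step 3: x=[4.7559 7.3144 12.4297] v=[2.8984 -5.0547 4.1563]
Step 4: x=[5.3003 6.3703 13.3294] v=[2.1777 -3.7763 3.5987]
Step 5: x=[5.4785 6.1624 13.8592] v=[0.7127 -0.8318 2.1192]
Step 6: x=[5.2422 6.8311 13.9269] v=[-0.9454 2.6747 0.2708]
Step 7: x=[4.7045 8.1882 13.6076] v=[-2.1510 5.4282 -1.2771]
Step 8: x=[4.1022 9.7872 13.1109] v=[-2.4092 6.3961 -1.9868]

Answer: 4.1022 9.7872 13.1109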